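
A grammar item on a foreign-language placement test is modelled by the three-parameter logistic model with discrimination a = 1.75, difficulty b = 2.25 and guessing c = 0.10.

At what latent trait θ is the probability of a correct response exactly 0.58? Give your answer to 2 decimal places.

P(θ) = c + (1 − c) · 1 / (1 + exp(−a(θ − b)))
Remove guessing floor: (0.58 − 0.10)/(1 − 0.10) = 0.5333
logit = ln(0.5333/0.4667) = 0.1335
θ = b + logit/(a) = 2.25 + 0.1335/1.7500 = 2.3263

2.33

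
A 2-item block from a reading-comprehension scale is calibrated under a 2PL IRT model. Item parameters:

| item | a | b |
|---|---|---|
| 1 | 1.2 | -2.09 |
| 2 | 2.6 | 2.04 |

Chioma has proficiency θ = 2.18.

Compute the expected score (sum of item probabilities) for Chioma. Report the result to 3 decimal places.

1.584

P(θ) = 1 / (1 + exp(−a(θ − b)))
P_1 = 1/(1+e^{-5.1240}) = 0.9941
P_2 = 1/(1+e^{-0.3640}) = 0.5900
E[score] = 0.9941 + 0.5900 = 1.5841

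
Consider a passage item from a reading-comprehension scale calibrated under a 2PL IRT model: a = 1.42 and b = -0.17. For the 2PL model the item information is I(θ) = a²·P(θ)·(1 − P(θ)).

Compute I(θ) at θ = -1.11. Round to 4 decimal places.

P = 1/(1+e^{1.3348}) = 0.2084
P(1−P) = 0.2084 × 0.7916 = 0.1649
I = a² × P(1−P) = 1.42² × 0.1649 = 0.33260

0.3326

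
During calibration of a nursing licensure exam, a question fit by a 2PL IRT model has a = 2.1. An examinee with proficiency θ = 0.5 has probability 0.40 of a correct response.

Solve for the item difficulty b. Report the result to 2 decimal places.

P(θ) = 1 / (1 + exp(−a(θ − b)))
logit(0.40) = ln(0.40/0.60) = -0.4055
b = θ − logit/(a) = 0.5 − (-0.4055)/2.1000 = 0.6931

0.69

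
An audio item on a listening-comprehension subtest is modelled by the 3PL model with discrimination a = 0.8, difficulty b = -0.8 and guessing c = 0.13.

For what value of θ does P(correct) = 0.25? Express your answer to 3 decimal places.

P(θ) = c + (1 − c) · 1 / (1 + exp(−a(θ − b)))
Remove guessing floor: (0.25 − 0.13)/(1 − 0.13) = 0.1379
logit = ln(0.1379/0.8621) = -1.8326
θ = b + logit/(a) = -0.8 + (-1.8326)/0.8000 = -3.0907

-3.091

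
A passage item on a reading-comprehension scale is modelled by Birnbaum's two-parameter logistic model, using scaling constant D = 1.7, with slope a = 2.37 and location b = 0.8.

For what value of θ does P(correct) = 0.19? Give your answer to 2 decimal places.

P(θ) = 1 / (1 + exp(−D·a(θ − b)))
logit = ln(0.1900/0.8100) = -1.4500
θ = b + logit/(1.7·a) = 0.8 + (-1.4500)/4.0290 = 0.4401

0.44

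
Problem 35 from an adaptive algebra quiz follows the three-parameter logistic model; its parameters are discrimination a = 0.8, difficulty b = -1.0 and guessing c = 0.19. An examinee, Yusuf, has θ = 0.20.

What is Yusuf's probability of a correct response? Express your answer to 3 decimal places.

0.776

P(θ) = c + (1 − c) · 1 / (1 + exp(−a(θ − b)))
Exponent: 0.8 × (0.20 − (-1.0)) = 0.9600
1/(1 + e^{-0.9600}) = 0.7231
P = 0.19 + 0.81 × 0.7231 = 0.7757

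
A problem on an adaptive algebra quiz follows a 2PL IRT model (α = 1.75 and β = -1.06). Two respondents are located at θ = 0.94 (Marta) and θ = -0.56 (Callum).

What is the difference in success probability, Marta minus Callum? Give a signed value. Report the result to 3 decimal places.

0.265

P(θ) = 1 / (1 + exp(−α(θ − β)))
P(Marta) = 0.9707  [exponent 3.5000]
P(Callum) = 0.7058  [exponent 0.8750]
Difference = 0.9707 − 0.7058 = 0.2649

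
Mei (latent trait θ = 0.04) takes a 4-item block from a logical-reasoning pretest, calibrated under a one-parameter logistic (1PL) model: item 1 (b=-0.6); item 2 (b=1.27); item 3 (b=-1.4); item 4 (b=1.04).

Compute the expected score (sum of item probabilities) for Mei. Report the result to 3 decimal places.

1.958

P(θ) = 1 / (1 + exp(−(θ − b)))
P_1 = 1/(1+e^{-0.6400}) = 0.6548
P_2 = 1/(1+e^{1.2300}) = 0.2262
P_3 = 1/(1+e^{-1.4400}) = 0.8085
P_4 = 1/(1+e^{1.0000}) = 0.2689
E[score] = 0.6548 + 0.2262 + 0.8085 + 0.2689 = 1.9583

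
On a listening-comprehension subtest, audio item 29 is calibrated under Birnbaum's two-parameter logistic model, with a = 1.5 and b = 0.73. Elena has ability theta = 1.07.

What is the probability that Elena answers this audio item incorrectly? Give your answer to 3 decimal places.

0.375

P(theta) = 1 / (1 + exp(−a(theta − b)))
Exponent: 1.5 × (1.07 − 0.73) = 0.5100
1/(1 + e^{-0.5100}) = 0.6248
P(incorrect) = 1 − 0.6248 = 0.3752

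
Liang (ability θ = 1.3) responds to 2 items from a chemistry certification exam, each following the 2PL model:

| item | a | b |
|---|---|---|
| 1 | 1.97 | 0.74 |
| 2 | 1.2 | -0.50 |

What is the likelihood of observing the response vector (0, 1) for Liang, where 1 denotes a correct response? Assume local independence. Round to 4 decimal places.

0.2234

P(θ) = 1 / (1 + exp(−a(θ − b)))
P_1 = 1/(1+e^{-1.1032}) = 0.7509
P_2 = 1/(1+e^{-2.1600}) = 0.8966
L = (1−P_1) × P_2 = 0.2491 × 0.8966 = 0.22338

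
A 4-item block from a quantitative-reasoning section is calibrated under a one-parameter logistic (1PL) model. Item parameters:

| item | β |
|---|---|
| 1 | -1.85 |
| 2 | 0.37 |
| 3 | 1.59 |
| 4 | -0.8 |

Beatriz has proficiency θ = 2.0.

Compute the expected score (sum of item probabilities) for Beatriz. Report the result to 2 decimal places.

3.36

P(θ) = 1 / (1 + exp(−(θ − β)))
P_1 = 1/(1+e^{-3.8500}) = 0.9792
P_2 = 1/(1+e^{-1.6300}) = 0.8362
P_3 = 1/(1+e^{-0.4100}) = 0.6011
P_4 = 1/(1+e^{-2.8000}) = 0.9427
E[score] = 0.9792 + 0.8362 + 0.6011 + 0.9427 = 3.3591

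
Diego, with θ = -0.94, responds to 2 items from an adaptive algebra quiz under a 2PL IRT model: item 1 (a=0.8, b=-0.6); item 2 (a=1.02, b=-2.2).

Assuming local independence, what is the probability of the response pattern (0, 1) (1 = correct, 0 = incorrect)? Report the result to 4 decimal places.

P(θ) = 1 / (1 + exp(−a(θ − b)))
P_1 = 1/(1+e^{0.2720}) = 0.4324
P_2 = 1/(1+e^{-1.2852}) = 0.7833
L = (1−P_1) × P_2 = 0.5676 × 0.7833 = 0.44461

0.4446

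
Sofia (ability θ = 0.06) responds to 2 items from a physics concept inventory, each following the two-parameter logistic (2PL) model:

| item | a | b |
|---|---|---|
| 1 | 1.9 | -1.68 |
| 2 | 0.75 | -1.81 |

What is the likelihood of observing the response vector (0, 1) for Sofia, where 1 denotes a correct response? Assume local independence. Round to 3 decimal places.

0.028

P(θ) = 1 / (1 + exp(−a(θ − b)))
P_1 = 1/(1+e^{-3.3060}) = 0.9646
P_2 = 1/(1+e^{-1.4025}) = 0.8026
L = (1−P_1) × P_2 = 0.0354 × 0.8026 = 0.02838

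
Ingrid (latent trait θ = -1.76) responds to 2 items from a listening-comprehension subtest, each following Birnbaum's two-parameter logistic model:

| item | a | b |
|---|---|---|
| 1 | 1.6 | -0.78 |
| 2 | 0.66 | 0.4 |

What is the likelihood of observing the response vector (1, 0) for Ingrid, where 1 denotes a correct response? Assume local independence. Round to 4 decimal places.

0.1391

P(θ) = 1 / (1 + exp(−a(θ − b)))
P_1 = 1/(1+e^{1.5680}) = 0.1725
P_2 = 1/(1+e^{1.4256}) = 0.1938
L = P_1 × (1−P_2) = 0.1725 × 0.8062 = 0.13907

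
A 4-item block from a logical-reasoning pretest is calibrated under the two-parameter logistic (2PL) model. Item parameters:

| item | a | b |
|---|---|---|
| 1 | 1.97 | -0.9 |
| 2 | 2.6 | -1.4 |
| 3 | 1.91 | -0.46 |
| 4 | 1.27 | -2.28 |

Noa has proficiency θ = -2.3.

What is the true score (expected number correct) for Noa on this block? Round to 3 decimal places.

0.670

P(θ) = 1 / (1 + exp(−a(θ − b)))
P_1 = 1/(1+e^{2.7580}) = 0.0596
P_2 = 1/(1+e^{2.3400}) = 0.0879
P_3 = 1/(1+e^{3.5144}) = 0.0289
P_4 = 1/(1+e^{0.0254}) = 0.4937
E[score] = 0.0596 + 0.0879 + 0.0289 + 0.4937 = 0.6701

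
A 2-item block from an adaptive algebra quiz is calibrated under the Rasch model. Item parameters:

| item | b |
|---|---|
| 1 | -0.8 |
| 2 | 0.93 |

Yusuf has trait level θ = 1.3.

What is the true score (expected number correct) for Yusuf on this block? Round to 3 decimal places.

1.482

P(θ) = 1 / (1 + exp(−(θ − b)))
P_1 = 1/(1+e^{-2.1000}) = 0.8909
P_2 = 1/(1+e^{-0.3700}) = 0.5915
E[score] = 0.8909 + 0.5915 = 1.4824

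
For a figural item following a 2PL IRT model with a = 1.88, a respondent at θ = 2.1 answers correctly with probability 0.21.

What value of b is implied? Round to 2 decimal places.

P(θ) = 1 / (1 + exp(−a(θ − b)))
logit(0.21) = ln(0.21/0.79) = -1.3249
b = θ − logit/(a) = 2.1 − (-1.3249)/1.8800 = 2.8047

2.80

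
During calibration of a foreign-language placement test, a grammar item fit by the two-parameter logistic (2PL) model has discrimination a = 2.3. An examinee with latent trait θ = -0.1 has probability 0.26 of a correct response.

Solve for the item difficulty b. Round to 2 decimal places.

0.35

P(θ) = 1 / (1 + exp(−a(θ − b)))
logit(0.26) = ln(0.26/0.74) = -1.0460
b = θ − logit/(a) = -0.1 − (-1.0460)/2.3000 = 0.3548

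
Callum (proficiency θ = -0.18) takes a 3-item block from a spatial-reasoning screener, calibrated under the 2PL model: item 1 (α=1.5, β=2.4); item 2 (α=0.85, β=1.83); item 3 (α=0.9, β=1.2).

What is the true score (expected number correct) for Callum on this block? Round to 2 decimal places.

P(θ) = 1 / (1 + exp(−α(θ − β)))
P_1 = 1/(1+e^{3.8700}) = 0.0204
P_2 = 1/(1+e^{1.7085}) = 0.1534
P_3 = 1/(1+e^{1.2420}) = 0.2241
E[score] = 0.0204 + 0.1534 + 0.2241 = 0.3979

0.40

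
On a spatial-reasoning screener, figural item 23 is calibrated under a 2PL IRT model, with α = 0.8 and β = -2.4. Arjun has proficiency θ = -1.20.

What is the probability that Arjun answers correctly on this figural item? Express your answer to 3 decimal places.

0.723

P(θ) = 1 / (1 + exp(−α(θ − β)))
Exponent: 0.8 × (-1.20 − (-2.4)) = 0.9600
1/(1 + e^{-0.9600}) = 0.7231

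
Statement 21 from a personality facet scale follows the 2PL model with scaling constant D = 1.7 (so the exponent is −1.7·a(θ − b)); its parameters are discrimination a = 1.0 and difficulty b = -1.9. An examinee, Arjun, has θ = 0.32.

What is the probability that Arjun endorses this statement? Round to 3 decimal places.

P(θ) = 1 / (1 + exp(−D·a(θ − b)))
Exponent: 1.7 × 1.0 × (0.32 − (-1.9)) = 3.7740
1/(1 + e^{-3.7740}) = 0.9776
P = 0.9776

0.978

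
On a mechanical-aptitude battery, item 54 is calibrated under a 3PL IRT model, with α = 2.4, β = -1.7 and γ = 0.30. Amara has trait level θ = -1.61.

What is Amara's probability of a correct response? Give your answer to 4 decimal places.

0.6877

P(θ) = γ + (1 − γ) · 1 / (1 + exp(−α(θ − β)))
Exponent: 2.4 × (-1.61 − (-1.7)) = 0.2160
1/(1 + e^{-0.2160}) = 0.5538
P = 0.30 + 0.70 × 0.5538 = 0.6877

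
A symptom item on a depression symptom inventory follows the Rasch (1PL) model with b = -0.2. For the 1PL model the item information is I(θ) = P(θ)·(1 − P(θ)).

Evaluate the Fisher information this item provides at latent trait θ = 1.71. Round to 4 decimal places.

0.1123

P = 1/(1+e^{-1.9100}) = 0.8710
P(1−P) = 0.8710 × 0.1290 = 0.1123
I = P(1−P) = 0.11234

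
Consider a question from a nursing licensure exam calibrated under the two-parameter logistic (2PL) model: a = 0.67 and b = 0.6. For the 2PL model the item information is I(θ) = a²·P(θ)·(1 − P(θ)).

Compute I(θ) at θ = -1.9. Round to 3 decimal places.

P = 1/(1+e^{1.6750}) = 0.1578
P(1−P) = 0.1578 × 0.8422 = 0.1329
I = a² × P(1−P) = 0.67² × 0.1329 = 0.05965

0.060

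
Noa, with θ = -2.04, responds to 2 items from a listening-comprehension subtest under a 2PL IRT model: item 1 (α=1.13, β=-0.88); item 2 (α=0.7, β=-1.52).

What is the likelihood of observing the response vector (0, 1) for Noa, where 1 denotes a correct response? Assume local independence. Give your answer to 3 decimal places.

0.323

P(θ) = 1 / (1 + exp(−α(θ − β)))
P_1 = 1/(1+e^{1.3108}) = 0.2124
P_2 = 1/(1+e^{0.3640}) = 0.4100
L = (1−P_1) × P_2 = 0.7876 × 0.4100 = 0.32293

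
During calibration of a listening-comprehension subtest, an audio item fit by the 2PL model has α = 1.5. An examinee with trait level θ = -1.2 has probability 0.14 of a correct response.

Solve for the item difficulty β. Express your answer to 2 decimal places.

0.01

P(θ) = 1 / (1 + exp(−α(θ − β)))
logit(0.14) = ln(0.14/0.86) = -1.8153
β = θ − logit/(α) = -1.2 − (-1.8153)/1.5000 = 0.0102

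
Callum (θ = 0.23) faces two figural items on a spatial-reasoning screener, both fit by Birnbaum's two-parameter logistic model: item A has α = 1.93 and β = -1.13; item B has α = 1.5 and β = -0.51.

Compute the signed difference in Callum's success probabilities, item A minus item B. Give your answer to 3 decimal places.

P(θ) = 1 / (1 + exp(−α(θ − β)))
P_A = 0.9324
P_B = 0.7521
P_A − P_B = 0.1803

0.180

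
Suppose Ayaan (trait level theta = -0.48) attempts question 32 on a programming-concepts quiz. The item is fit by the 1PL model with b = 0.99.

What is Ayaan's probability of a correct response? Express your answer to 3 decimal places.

P(theta) = 1 / (1 + exp(−(theta − b)))
Exponent: (-0.48 − 0.99) = -1.4700
1/(1 + e^{1.4700}) = 0.1869
P = 0.1869

0.187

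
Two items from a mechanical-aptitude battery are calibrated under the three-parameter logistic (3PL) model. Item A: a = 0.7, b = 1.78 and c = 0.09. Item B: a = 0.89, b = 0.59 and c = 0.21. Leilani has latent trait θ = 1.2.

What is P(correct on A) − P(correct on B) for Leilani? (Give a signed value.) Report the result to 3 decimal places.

-0.256

P(θ) = c + (1 − c) · 1 / (1 + exp(−a(θ − b)))
P_A = 0.4539
P_B = 0.7097
P_A − P_B = -0.2558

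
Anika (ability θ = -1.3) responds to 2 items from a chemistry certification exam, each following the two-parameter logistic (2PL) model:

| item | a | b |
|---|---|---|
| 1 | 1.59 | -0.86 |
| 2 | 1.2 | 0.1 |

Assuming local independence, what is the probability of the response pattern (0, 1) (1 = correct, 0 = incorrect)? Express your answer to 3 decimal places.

0.105

P(θ) = 1 / (1 + exp(−a(θ − b)))
P_1 = 1/(1+e^{0.6996}) = 0.3319
P_2 = 1/(1+e^{1.6800}) = 0.1571
L = (1−P_1) × P_2 = 0.6681 × 0.1571 = 0.10496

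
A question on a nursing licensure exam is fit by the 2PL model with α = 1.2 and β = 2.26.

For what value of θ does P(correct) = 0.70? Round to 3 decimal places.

P(θ) = 1 / (1 + exp(−α(θ − β)))
logit = ln(0.7000/0.3000) = 0.8473
θ = β + logit/(α) = 2.26 + 0.8473/1.2000 = 2.9661

2.966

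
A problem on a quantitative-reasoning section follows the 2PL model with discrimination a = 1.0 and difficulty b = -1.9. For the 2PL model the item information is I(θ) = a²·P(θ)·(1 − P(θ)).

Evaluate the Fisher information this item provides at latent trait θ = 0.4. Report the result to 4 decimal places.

0.0828

P = 1/(1+e^{-2.3000}) = 0.9089
P(1−P) = 0.9089 × 0.0911 = 0.0828
I = a² × P(1−P) = 1.0² × 0.0828 = 0.08282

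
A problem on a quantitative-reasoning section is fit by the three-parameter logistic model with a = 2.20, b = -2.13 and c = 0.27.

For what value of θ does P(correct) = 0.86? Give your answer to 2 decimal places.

-1.48

P(θ) = c + (1 − c) · 1 / (1 + exp(−a(θ − b)))
Remove guessing floor: (0.86 − 0.27)/(1 − 0.27) = 0.8082
logit = ln(0.8082/0.1918) = 1.4385
θ = b + logit/(a) = -2.13 + 1.4385/2.2000 = -1.4761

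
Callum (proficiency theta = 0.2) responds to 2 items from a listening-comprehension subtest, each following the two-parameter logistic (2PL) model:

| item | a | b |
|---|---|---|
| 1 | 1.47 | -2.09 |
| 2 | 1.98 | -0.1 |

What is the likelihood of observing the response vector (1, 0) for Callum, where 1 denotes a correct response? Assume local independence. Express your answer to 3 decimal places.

0.344

P(theta) = 1 / (1 + exp(−a(theta − b)))
P_1 = 1/(1+e^{-3.3663}) = 0.9666
P_2 = 1/(1+e^{-0.5940}) = 0.6443
L = P_1 × (1−P_2) = 0.9666 × 0.3557 = 0.34385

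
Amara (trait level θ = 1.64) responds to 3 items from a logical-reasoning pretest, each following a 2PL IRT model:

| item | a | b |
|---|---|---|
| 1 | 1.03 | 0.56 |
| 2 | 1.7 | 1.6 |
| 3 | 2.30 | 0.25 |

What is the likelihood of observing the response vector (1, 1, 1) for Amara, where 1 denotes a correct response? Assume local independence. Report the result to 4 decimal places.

0.3738

P(θ) = 1 / (1 + exp(−a(θ − b)))
P_1 = 1/(1+e^{-1.1124}) = 0.7526
P_2 = 1/(1+e^{-0.0680}) = 0.5170
P_3 = 1/(1+e^{-3.1970}) = 0.9607
L = P_1 × P_2 × P_3 = 0.7526 × 0.5170 × 0.9607 = 0.37379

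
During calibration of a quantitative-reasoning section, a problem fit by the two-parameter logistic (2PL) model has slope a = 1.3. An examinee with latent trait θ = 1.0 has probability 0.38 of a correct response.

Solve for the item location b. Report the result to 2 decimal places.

1.38

P(θ) = 1 / (1 + exp(−a(θ − b)))
logit(0.38) = ln(0.38/0.62) = -0.4895
b = θ − logit/(a) = 1.0 − (-0.4895)/1.3000 = 1.3766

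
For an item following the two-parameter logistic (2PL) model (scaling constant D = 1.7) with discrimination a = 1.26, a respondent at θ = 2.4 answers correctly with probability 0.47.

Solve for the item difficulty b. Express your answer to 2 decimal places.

P(θ) = 1 / (1 + exp(−D·a(θ − b)))
logit(0.47) = ln(0.47/0.53) = -0.1201
b = θ − logit/(1.7·a) = 2.4 − (-0.1201)/2.1420 = 2.4561

2.46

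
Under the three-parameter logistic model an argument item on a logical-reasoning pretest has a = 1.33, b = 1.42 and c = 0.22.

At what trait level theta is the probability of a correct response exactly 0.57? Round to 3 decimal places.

1.265

P(theta) = c + (1 − c) · 1 / (1 + exp(−a(theta − b)))
Remove guessing floor: (0.57 − 0.22)/(1 − 0.22) = 0.4487
logit = ln(0.4487/0.5513) = -0.2059
theta = b + logit/(a) = 1.42 + (-0.2059)/1.3300 = 1.2652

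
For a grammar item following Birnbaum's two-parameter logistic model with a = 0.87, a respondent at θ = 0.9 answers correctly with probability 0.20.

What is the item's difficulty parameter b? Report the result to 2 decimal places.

2.49

P(θ) = 1 / (1 + exp(−a(θ − b)))
logit(0.20) = ln(0.20/0.80) = -1.3863
b = θ − logit/(a) = 0.9 − (-1.3863)/0.8700 = 2.4934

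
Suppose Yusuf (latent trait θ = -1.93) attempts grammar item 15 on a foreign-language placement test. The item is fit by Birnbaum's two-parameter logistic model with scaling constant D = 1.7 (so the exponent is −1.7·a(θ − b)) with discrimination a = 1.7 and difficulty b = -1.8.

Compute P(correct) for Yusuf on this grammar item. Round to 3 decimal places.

P(θ) = 1 / (1 + exp(−D·a(θ − b)))
Exponent: 1.7 × 1.7 × (-1.93 − (-1.8)) = -0.3757
1/(1 + e^{0.3757}) = 0.4072
P = 0.4072

0.407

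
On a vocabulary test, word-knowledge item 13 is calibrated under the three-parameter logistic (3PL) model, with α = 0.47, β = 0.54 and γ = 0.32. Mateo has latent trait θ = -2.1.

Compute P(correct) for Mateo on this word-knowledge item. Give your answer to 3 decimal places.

0.473

P(θ) = γ + (1 − γ) · 1 / (1 + exp(−α(θ − β)))
Exponent: 0.47 × (-2.1 − 0.54) = -1.2408
1/(1 + e^{1.2408}) = 0.2243
P = 0.32 + 0.68 × 0.2243 = 0.4725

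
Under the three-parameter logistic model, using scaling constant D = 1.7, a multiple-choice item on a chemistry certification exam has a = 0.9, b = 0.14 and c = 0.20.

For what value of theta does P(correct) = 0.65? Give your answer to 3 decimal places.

P(theta) = c + (1 − c) · 1 / (1 + exp(−D·a(theta − b)))
Remove guessing floor: (0.65 − 0.20)/(1 − 0.20) = 0.5625
logit = ln(0.5625/0.4375) = 0.2513
theta = b + logit/(1.7·a) = 0.14 + 0.2513/1.5300 = 0.3043

0.304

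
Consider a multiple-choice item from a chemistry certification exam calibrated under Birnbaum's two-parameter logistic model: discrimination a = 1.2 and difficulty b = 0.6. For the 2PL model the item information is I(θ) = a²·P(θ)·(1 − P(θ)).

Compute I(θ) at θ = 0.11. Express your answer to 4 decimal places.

P = 1/(1+e^{0.5880}) = 0.3571
P(1−P) = 0.3571 × 0.6429 = 0.2296
I = a² × P(1−P) = 1.2² × 0.2296 = 0.33059

0.3306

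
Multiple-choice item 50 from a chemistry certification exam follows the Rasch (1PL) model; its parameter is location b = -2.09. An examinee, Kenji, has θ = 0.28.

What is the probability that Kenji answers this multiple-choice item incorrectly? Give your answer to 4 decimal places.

0.0855

P(θ) = 1 / (1 + exp(−(θ − b)))
Exponent: (0.28 − (-2.09)) = 2.3700
1/(1 + e^{-2.3700}) = 0.9145
P = 0.9145
P(incorrect) = 1 − 0.9145 = 0.0855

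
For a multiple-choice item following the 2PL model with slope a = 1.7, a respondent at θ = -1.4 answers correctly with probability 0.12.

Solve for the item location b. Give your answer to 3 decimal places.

-0.228

P(θ) = 1 / (1 + exp(−a(θ − b)))
logit(0.12) = ln(0.12/0.88) = -1.9924
b = θ − logit/(a) = -1.4 − (-1.9924)/1.7000 = -0.2280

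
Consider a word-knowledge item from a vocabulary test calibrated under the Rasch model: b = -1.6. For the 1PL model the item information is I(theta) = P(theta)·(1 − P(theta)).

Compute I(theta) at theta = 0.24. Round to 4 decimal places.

P = 1/(1+e^{-1.8400}) = 0.8629
P(1−P) = 0.8629 × 0.1371 = 0.1183
I = P(1−P) = 0.11827

0.1183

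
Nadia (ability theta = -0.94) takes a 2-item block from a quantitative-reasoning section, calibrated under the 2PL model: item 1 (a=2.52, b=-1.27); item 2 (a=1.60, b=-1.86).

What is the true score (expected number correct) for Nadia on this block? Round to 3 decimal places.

P(theta) = 1 / (1 + exp(−a(theta − b)))
P_1 = 1/(1+e^{-0.8316}) = 0.6967
P_2 = 1/(1+e^{-1.4720}) = 0.8134
E[score] = 0.6967 + 0.8134 = 1.5101

1.510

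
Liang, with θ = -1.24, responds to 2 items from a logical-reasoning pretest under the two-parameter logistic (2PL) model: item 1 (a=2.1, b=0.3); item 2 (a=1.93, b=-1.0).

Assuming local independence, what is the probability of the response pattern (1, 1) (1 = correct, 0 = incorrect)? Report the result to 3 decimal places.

0.015

P(θ) = 1 / (1 + exp(−a(θ − b)))
P_1 = 1/(1+e^{3.2340}) = 0.0379
P_2 = 1/(1+e^{0.4632}) = 0.3862
L = P_1 × P_2 = 0.0379 × 0.3862 = 0.01464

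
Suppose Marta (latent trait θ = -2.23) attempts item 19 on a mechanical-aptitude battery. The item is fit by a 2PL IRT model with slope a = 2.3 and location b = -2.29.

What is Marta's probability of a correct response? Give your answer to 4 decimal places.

P(θ) = 1 / (1 + exp(−a(θ − b)))
Exponent: 2.3 × (-2.23 − (-2.29)) = 0.1380
1/(1 + e^{-0.1380}) = 0.5344

0.5344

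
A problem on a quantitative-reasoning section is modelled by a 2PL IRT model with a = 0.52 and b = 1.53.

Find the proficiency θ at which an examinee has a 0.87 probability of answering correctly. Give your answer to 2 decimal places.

5.19

P(θ) = 1 / (1 + exp(−a(θ − b)))
logit = ln(0.8700/0.1300) = 1.9010
θ = b + logit/(a) = 1.53 + 1.9010/0.5200 = 5.1857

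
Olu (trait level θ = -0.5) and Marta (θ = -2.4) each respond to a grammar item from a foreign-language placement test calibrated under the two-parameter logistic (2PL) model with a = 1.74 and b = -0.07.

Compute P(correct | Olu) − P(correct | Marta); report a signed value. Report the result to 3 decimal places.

P(θ) = 1 / (1 + exp(−a(θ − b)))
P(Olu) = 0.3212  [exponent -0.7482]
P(Marta) = 0.0171  [exponent -4.0542]
Difference = 0.3212 − 0.0171 = 0.3042

0.304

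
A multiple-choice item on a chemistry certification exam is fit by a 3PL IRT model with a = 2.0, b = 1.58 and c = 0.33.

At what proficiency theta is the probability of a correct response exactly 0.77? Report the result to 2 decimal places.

P(theta) = c + (1 − c) · 1 / (1 + exp(−a(theta − b)))
Remove guessing floor: (0.77 − 0.33)/(1 − 0.33) = 0.6567
logit = ln(0.6567/0.3433) = 0.6487
theta = b + logit/(a) = 1.58 + 0.6487/2.0000 = 1.9043

1.90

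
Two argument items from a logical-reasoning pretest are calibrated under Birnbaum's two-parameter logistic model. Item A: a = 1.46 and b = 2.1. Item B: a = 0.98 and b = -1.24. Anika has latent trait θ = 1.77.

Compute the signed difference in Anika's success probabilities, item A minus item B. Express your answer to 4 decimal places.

-0.5684

P(θ) = 1 / (1 + exp(−a(θ − b)))
P_A = 0.3818
P_B = 0.9503
P_A − P_B = -0.5684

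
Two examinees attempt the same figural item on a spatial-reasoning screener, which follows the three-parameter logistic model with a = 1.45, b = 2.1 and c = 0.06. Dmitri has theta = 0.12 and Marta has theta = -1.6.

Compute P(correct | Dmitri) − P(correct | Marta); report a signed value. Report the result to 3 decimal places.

0.046

P(theta) = c + (1 − c) · 1 / (1 + exp(−a(theta − b)))
P(Dmitri) = 0.1104  [exponent -2.8710]
P(Marta) = 0.0644  [exponent -5.3650]
Difference = 0.1104 − 0.0644 = 0.0460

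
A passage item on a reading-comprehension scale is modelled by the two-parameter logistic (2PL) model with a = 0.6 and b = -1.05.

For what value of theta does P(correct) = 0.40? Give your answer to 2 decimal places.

-1.73

P(theta) = 1 / (1 + exp(−a(theta − b)))
logit = ln(0.4000/0.6000) = -0.4055
theta = b + logit/(a) = -1.05 + (-0.4055)/0.6000 = -1.7258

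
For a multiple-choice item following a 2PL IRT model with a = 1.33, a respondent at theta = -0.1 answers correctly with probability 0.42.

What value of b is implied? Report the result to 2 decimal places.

P(theta) = 1 / (1 + exp(−a(theta − b)))
logit(0.42) = ln(0.42/0.58) = -0.3228
b = theta − logit/(a) = -0.1 − (-0.3228)/1.3300 = 0.1427

0.14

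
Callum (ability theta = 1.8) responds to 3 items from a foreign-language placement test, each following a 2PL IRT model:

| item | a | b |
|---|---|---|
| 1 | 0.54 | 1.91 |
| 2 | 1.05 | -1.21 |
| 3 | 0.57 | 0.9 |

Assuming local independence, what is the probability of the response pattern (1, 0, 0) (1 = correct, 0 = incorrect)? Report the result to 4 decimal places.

P(theta) = 1 / (1 + exp(−a(theta − b)))
P_1 = 1/(1+e^{0.0594}) = 0.4852
P_2 = 1/(1+e^{-3.1605}) = 0.9593
P_3 = 1/(1+e^{-0.5130}) = 0.6255
L = P_1 × (1−P_2) × (1−P_3) = 0.4852 × 0.0407 × 0.3745 = 0.00739

0.0074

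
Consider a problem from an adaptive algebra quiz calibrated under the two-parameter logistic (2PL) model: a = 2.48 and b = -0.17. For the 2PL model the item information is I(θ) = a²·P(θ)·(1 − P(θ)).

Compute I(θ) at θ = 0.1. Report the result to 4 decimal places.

P = 1/(1+e^{-0.6696}) = 0.6614
P(1−P) = 0.6614 × 0.3386 = 0.2239
I = a² × P(1−P) = 2.48² × 0.2239 = 1.37736

1.3774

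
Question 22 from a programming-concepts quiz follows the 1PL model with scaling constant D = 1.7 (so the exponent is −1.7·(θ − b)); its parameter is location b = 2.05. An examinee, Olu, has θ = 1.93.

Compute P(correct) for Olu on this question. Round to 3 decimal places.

0.449

P(θ) = 1 / (1 + exp(−D·(θ − b)))
Exponent: 1.7 × (1.93 − 2.05) = -0.2040
1/(1 + e^{0.2040}) = 0.4492
P = 0.4492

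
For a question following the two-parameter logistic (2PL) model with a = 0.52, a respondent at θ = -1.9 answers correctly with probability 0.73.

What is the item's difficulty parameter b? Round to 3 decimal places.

P(θ) = 1 / (1 + exp(−a(θ − b)))
logit(0.73) = ln(0.73/0.27) = 0.9946
b = θ − logit/(a) = -1.9 − 0.9946/0.5200 = -3.8127

-3.813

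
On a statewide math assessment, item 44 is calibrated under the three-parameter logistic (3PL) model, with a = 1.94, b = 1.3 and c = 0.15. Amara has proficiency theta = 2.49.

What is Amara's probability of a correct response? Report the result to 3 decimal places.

0.923

P(theta) = c + (1 − c) · 1 / (1 + exp(−a(theta − b)))
Exponent: 1.94 × (2.49 − 1.3) = 2.3086
1/(1 + e^{-2.3086}) = 0.9096
P = 0.15 + 0.85 × 0.9096 = 0.9231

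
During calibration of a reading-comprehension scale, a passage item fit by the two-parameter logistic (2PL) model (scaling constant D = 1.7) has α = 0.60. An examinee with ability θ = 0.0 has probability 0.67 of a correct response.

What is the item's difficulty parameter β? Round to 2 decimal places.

P(θ) = 1 / (1 + exp(−D·α(θ − β)))
logit(0.67) = ln(0.67/0.33) = 0.7082
β = θ − logit/(1.7·α) = 0.0 − 0.7082/1.0200 = -0.6943

-0.69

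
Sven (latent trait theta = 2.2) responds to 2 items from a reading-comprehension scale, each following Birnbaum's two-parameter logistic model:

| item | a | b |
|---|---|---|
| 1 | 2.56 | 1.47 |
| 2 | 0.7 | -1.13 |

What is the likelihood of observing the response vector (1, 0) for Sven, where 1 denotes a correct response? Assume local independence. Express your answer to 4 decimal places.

P(theta) = 1 / (1 + exp(−a(theta − b)))
P_1 = 1/(1+e^{-1.8688}) = 0.8663
P_2 = 1/(1+e^{-2.3310}) = 0.9114
L = P_1 × (1−P_2) = 0.8663 × 0.0886 = 0.07675

0.0767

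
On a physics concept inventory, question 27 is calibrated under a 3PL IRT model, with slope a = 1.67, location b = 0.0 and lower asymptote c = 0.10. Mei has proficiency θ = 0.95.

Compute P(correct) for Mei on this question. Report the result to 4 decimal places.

0.8471

P(θ) = c + (1 − c) · 1 / (1 + exp(−a(θ − b)))
Exponent: 1.67 × (0.95 − 0.0) = 1.5865
1/(1 + e^{-1.5865}) = 0.8301
P = 0.10 + 0.90 × 0.8301 = 0.8471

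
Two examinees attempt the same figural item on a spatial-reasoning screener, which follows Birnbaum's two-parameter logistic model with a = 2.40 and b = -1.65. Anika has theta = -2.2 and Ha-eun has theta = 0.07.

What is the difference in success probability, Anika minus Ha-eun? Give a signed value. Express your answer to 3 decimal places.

-0.773

P(theta) = 1 / (1 + exp(−a(theta − b)))
P(Anika) = 0.2108  [exponent -1.3200]
P(Ha-eun) = 0.9841  [exponent 4.1280]
Difference = 0.2108 − 0.9841 = -0.7733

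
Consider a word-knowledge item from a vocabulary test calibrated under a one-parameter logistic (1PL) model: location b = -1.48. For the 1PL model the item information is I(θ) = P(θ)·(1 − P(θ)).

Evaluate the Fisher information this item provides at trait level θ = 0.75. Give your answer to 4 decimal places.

0.0877

P = 1/(1+e^{-2.2300}) = 0.9029
P(1−P) = 0.9029 × 0.0971 = 0.0877
I = P(1−P) = 0.08766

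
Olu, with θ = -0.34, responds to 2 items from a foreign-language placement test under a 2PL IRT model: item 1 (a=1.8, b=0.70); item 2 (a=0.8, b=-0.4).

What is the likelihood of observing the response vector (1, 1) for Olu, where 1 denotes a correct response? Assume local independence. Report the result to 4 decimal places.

0.0683

P(θ) = 1 / (1 + exp(−a(θ − b)))
P_1 = 1/(1+e^{1.8720}) = 0.1333
P_2 = 1/(1+e^{-0.0480}) = 0.5120
L = P_1 × P_2 = 0.1333 × 0.5120 = 0.06825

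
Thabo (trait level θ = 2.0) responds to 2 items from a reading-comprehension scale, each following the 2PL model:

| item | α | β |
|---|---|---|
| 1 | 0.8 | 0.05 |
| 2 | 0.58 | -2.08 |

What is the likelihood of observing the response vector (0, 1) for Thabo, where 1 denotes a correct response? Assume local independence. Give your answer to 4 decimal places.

0.1588

P(θ) = 1 / (1 + exp(−α(θ − β)))
P_1 = 1/(1+e^{-1.5600}) = 0.8264
P_2 = 1/(1+e^{-2.3664}) = 0.9142
L = (1−P_1) × P_2 = 0.1736 × 0.9142 = 0.15875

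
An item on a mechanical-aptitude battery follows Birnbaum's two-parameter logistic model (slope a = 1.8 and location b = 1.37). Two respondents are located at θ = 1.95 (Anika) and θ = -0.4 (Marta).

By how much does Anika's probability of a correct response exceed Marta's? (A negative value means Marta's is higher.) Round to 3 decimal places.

P(θ) = 1 / (1 + exp(−a(θ − b)))
P(Anika) = 0.7396  [exponent 1.0440]
P(Marta) = 0.0397  [exponent -3.1860]
Difference = 0.7396 − 0.0397 = 0.6999

0.700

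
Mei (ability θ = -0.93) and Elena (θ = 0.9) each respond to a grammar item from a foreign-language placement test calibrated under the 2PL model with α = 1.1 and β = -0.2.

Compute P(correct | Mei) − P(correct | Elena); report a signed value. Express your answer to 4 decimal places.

P(θ) = 1 / (1 + exp(−α(θ − β)))
P(Mei) = 0.3094  [exponent -0.8030]
P(Elena) = 0.7703  [exponent 1.2100]
Difference = 0.3094 − 0.7703 = -0.4609

-0.4609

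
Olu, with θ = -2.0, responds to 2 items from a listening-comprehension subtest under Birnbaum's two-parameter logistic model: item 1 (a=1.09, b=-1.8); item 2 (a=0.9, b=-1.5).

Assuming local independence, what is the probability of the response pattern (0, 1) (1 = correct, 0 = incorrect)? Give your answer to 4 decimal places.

P(θ) = 1 / (1 + exp(−a(θ − b)))
P_1 = 1/(1+e^{0.2180}) = 0.4457
P_2 = 1/(1+e^{0.4500}) = 0.3894
L = (1−P_1) × P_2 = 0.5543 × 0.3894 = 0.21582

0.2158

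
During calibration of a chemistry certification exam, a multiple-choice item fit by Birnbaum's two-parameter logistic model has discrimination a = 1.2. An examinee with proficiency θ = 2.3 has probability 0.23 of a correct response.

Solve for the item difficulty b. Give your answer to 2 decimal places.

P(θ) = 1 / (1 + exp(−a(θ − b)))
logit(0.23) = ln(0.23/0.77) = -1.2083
b = θ − logit/(a) = 2.3 − (-1.2083)/1.2000 = 3.3069

3.31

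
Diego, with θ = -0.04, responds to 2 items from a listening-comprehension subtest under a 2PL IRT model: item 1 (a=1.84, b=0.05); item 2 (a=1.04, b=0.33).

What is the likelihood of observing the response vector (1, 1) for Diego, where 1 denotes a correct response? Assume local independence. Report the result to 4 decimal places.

P(θ) = 1 / (1 + exp(−a(θ − b)))
P_1 = 1/(1+e^{0.1656}) = 0.4587
P_2 = 1/(1+e^{0.3848}) = 0.4050
L = P_1 × P_2 = 0.4587 × 0.4050 = 0.18576

0.1858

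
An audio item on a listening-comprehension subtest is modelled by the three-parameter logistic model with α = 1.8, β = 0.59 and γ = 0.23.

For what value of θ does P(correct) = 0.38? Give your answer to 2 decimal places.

P(θ) = γ + (1 − γ) · 1 / (1 + exp(−α(θ − β)))
Remove guessing floor: (0.38 − 0.23)/(1 − 0.23) = 0.1948
logit = ln(0.1948/0.8052) = -1.4191
θ = β + logit/(α) = 0.59 + (-1.4191)/1.8000 = -0.1984

-0.20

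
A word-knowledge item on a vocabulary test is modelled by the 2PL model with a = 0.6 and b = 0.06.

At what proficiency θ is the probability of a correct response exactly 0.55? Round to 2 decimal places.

0.39

P(θ) = 1 / (1 + exp(−a(θ − b)))
logit = ln(0.5500/0.4500) = 0.2007
θ = b + logit/(a) = 0.06 + 0.2007/0.6000 = 0.3945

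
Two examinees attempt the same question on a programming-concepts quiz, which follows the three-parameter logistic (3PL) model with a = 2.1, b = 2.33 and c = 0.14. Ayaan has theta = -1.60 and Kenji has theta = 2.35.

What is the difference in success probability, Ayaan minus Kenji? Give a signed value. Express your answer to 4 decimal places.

-0.4388

P(theta) = c + (1 − c) · 1 / (1 + exp(−a(theta − b)))
P(Ayaan) = 0.1402  [exponent -8.2530]
P(Kenji) = 0.5790  [exponent 0.0420]
Difference = 0.1402 − 0.5790 = -0.4388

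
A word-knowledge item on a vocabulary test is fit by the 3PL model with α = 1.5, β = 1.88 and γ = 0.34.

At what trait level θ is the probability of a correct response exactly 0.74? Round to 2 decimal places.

P(θ) = γ + (1 − γ) · 1 / (1 + exp(−α(θ − β)))
Remove guessing floor: (0.74 − 0.34)/(1 − 0.34) = 0.6061
logit = ln(0.6061/0.3939) = 0.4308
θ = β + logit/(α) = 1.88 + 0.4308/1.5000 = 2.1672

2.17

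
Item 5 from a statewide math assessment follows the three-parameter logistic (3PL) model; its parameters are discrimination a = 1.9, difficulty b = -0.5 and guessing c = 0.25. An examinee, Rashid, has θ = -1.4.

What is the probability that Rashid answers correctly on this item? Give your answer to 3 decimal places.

P(θ) = c + (1 − c) · 1 / (1 + exp(−a(θ − b)))
Exponent: 1.9 × (-1.4 − (-0.5)) = -1.7100
1/(1 + e^{1.7100}) = 0.1532
P = 0.25 + 0.75 × 0.1532 = 0.3649

0.365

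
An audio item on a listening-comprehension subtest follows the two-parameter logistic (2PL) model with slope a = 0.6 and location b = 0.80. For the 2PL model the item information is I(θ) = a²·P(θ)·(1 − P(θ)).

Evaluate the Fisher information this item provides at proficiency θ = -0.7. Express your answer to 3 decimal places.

0.074

P = 1/(1+e^{0.9000}) = 0.2891
P(1−P) = 0.2891 × 0.7109 = 0.2055
I = a² × P(1−P) = 0.6² × 0.2055 = 0.07398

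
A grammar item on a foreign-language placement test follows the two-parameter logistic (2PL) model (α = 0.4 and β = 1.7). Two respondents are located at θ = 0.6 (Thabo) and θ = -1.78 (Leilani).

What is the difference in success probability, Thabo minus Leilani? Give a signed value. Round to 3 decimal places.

0.193

P(θ) = 1 / (1 + exp(−α(θ − β)))
P(Thabo) = 0.3917  [exponent -0.4400]
P(Leilani) = 0.1991  [exponent -1.3920]
Difference = 0.3917 − 0.1991 = 0.1927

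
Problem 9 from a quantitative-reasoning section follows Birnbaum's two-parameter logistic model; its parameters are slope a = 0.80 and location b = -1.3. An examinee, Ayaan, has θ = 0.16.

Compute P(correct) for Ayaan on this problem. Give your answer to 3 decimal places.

P(θ) = 1 / (1 + exp(−a(θ − b)))
Exponent: 0.80 × (0.16 − (-1.3)) = 1.1680
1/(1 + e^{-1.1680}) = 0.7628

0.763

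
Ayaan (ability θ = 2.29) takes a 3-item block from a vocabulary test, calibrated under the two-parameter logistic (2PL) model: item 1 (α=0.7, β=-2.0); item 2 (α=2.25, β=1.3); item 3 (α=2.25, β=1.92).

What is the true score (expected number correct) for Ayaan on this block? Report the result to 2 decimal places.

2.55

P(θ) = 1 / (1 + exp(−α(θ − β)))
P_1 = 1/(1+e^{-3.0030}) = 0.9527
P_2 = 1/(1+e^{-2.2275}) = 0.9027
P_3 = 1/(1+e^{-0.8325}) = 0.6969
E[score] = 0.9527 + 0.9027 + 0.6969 = 2.5523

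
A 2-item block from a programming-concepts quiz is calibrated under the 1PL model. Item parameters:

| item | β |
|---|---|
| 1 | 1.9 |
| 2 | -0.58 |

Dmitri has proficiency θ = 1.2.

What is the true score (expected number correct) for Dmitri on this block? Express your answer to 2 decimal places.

P(θ) = 1 / (1 + exp(−(θ − β)))
P_1 = 1/(1+e^{0.7000}) = 0.3318
P_2 = 1/(1+e^{-1.7800}) = 0.8557
E[score] = 0.3318 + 0.8557 = 1.1875

1.19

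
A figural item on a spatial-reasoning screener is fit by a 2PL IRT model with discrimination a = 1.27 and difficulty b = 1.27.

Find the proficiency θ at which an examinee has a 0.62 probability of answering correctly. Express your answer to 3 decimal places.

P(θ) = 1 / (1 + exp(−a(θ − b)))
logit = ln(0.6200/0.3800) = 0.4895
θ = b + logit/(a) = 1.27 + 0.4895/1.2700 = 1.6555

1.655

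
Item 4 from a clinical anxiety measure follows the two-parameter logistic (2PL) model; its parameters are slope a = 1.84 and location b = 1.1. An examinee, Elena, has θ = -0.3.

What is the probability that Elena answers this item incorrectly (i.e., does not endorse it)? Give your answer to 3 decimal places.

P(θ) = 1 / (1 + exp(−a(θ − b)))
Exponent: 1.84 × (-0.3 − 1.1) = -2.5760
1/(1 + e^{2.5760}) = 0.0707
P(incorrect) = 1 − 0.0707 = 0.9293

0.929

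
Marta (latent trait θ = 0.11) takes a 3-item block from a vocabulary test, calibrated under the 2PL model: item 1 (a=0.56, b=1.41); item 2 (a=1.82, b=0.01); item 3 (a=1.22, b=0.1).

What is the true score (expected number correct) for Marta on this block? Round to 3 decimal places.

P(θ) = 1 / (1 + exp(−a(θ − b)))
P_1 = 1/(1+e^{0.7280}) = 0.3256
P_2 = 1/(1+e^{-0.1820}) = 0.5454
P_3 = 1/(1+e^{-0.0122}) = 0.5030
E[score] = 0.3256 + 0.5454 + 0.5030 = 1.3741

1.374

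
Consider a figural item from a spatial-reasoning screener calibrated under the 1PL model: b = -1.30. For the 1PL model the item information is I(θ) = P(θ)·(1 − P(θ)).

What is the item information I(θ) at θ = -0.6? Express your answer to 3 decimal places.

P = 1/(1+e^{-0.7000}) = 0.6682
P(1−P) = 0.6682 × 0.3318 = 0.2217
I = P(1−P) = 0.22171

0.222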